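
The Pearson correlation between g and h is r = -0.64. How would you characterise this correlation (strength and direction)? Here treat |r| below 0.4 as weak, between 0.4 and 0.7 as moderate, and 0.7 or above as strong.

r = -0.64 < 0 so the relationship is negative.
|r| = 0.64, which falls in the moderate range.

moderate negative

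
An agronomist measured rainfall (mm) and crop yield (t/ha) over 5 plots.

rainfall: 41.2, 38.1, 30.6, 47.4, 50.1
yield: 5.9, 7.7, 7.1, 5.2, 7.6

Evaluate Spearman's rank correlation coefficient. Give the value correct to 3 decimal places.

-0.200

Rank rainfall: 3, 2, 1, 4, 5
Rank yield: 2, 5, 3, 1, 4
d = rank(rainfall) − rank(yield): 1, -3, -2, 3, 1; Σd² = 24
ρ = 1 − 6Σd² / [n(n²−1)] = 1 − 6×24 / (5×24) = 1 − 144/120 ≈ -0.200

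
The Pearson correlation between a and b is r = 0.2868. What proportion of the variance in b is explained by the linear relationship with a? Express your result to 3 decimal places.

r² = (0.2868)² = 0.082

0.082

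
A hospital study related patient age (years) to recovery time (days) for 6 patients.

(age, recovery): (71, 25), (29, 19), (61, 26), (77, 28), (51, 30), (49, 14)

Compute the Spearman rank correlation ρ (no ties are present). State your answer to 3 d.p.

Rank age: 5, 1, 4, 6, 3, 2
Rank recovery: 3, 2, 4, 5, 6, 1
d = rank(age) − rank(recovery): 2, -1, 0, 1, -3, 1; Σd² = 16
ρ = 1 − 6Σd² / [n(n²−1)] = 1 − 6×16 / (6×35) = 1 − 96/210 ≈ 0.543

0.543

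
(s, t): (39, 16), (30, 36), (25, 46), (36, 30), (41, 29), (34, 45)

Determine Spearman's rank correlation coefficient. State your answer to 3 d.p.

-0.886

Rank s: 5, 2, 1, 4, 6, 3
Rank t: 1, 4, 6, 3, 2, 5
d = rank(s) − rank(t): 4, -2, -5, 1, 4, -2; Σd² = 66
ρ = 1 − 6Σd² / [n(n²−1)] = 1 − 6×66 / (6×35) = 1 − 396/210 ≈ -0.886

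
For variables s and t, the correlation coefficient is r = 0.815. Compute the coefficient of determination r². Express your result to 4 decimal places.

r² = (0.815)² = 0.6642

0.6642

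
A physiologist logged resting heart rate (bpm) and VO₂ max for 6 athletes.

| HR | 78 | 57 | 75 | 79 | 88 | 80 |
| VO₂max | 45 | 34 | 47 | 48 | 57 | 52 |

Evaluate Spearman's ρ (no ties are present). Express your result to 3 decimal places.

0.943

Rank HR: 3, 1, 2, 4, 6, 5
Rank VO₂max: 2, 1, 3, 4, 6, 5
d = rank(HR) − rank(VO₂max): 1, 0, -1, 0, 0, 0; Σd² = 2
ρ = 1 − 6Σd² / [n(n²−1)] = 1 − 6×2 / (6×35) = 1 − 12/210 ≈ 0.943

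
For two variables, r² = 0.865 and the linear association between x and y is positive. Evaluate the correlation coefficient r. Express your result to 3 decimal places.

0.930

|r| = √0.865 = 0.930
The association is positive, so r = 0.930.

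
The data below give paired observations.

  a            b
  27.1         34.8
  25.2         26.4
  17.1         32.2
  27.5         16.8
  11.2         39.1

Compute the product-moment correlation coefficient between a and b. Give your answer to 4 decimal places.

-0.6815

n = 5, Σa = 108.1, Σb = 149.3, Σa² = 2543.55, Σb² = 4755.89, Σab = 3058.9
nΣab − ΣaΣb = 15294.5 − 16139.33 = -844.83
nΣa² − (Σa)² = 12717.75 − 11685.61 = 1032.14; nΣb² − (Σb)² = 23779.45 − 22290.49 = 1488.96
r = -844.83 / √(1032.14 × 1488.96) = -844.83 / 1239.6835 ≈ -0.6815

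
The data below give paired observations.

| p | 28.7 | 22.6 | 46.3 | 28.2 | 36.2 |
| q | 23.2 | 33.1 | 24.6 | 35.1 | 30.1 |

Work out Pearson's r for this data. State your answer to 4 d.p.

-0.5327

n = 5, Σp = 162, Σq = 146.1, Σp² = 5583.82, Σq² = 4377.03, Σpq = 4632.32
nΣpq − ΣpΣq = 23161.6 − 23668.2 = -506.6
nΣp² − (Σp)² = 27919.1 − 26244 = 1675.1; nΣq² − (Σq)² = 21885.15 − 21345.21 = 539.94
r = -506.6 / √(1675.1 × 539.94) = -506.6 / 951.0276 ≈ -0.5327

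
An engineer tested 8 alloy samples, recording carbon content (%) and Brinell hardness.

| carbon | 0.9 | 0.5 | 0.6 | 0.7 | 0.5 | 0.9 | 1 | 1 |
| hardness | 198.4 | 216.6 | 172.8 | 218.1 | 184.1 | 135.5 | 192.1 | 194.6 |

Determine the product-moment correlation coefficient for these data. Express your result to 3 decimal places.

n = 8, Σx = 6.1, Σy = 1512.2, Σx² = 4.97, Σy² = 290730.2, Σxy = 1143.91
nΣxy − ΣxΣy = 9151.28 − 9224.42 = -73.14
nΣx² − (Σx)² = 39.76 − 37.21 = 2.55; nΣy² − (Σy)² = 2325841.6 − 2286748.84 = 39092.76
r = -73.14 / √(2.55 × 39092.76) = -73.14 / 315.7318 ≈ -0.232

-0.232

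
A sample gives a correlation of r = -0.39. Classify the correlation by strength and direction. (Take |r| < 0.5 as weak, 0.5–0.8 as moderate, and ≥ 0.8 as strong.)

r = -0.39 < 0 so the relationship is negative.
|r| = 0.39, which falls in the weak range.

weak negative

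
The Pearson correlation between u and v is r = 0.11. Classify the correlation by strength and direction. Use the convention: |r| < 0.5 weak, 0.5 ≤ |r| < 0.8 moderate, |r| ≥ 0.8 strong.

r = 0.11 > 0 so the relationship is positive.
|r| = 0.11, which falls in the weak range.

weak positive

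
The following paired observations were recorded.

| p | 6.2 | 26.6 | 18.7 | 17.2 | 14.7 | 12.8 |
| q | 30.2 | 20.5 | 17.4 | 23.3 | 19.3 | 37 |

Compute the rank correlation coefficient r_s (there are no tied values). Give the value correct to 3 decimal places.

-0.657

Rank p: 1, 6, 5, 4, 3, 2
Rank q: 5, 3, 1, 4, 2, 6
d = rank(p) − rank(q): -4, 3, 4, 0, 1, -4; Σd² = 58
ρ = 1 − 6Σd² / [n(n²−1)] = 1 − 6×58 / (6×35) = 1 − 348/210 ≈ -0.657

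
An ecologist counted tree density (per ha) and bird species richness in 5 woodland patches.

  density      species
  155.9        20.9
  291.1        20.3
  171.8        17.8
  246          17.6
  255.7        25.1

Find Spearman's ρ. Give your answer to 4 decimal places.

0.1000

Rank density: 1, 5, 2, 3, 4
Rank species: 4, 3, 2, 1, 5
d = rank(density) − rank(species): -3, 2, 0, 2, -1; Σd² = 18
ρ = 1 − 6Σd² / [n(n²−1)] = 1 − 6×18 / (5×24) = 1 − 108/120 ≈ 0.1000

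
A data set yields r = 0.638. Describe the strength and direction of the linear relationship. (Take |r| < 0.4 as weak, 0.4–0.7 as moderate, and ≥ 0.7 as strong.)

r = 0.638 > 0 so the relationship is positive.
|r| = 0.638, which falls in the moderate range.

moderate positive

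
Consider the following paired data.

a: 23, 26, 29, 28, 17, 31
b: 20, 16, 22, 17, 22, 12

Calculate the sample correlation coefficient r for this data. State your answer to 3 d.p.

-0.623

n = 6, Σa = 154, Σb = 109, Σa² = 4080, Σb² = 2057, Σab = 2736
nΣab − ΣaΣb = 16416 − 16786 = -370
nΣa² − (Σa)² = 24480 − 23716 = 764; nΣb² − (Σb)² = 12342 − 11881 = 461
r = -370 / √(764 × 461) = -370 / 593.4678 ≈ -0.623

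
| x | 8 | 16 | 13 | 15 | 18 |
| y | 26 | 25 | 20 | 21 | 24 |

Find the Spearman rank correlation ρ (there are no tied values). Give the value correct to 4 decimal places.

Rank x: 1, 4, 2, 3, 5
Rank y: 5, 4, 1, 2, 3
d = rank(x) − rank(y): -4, 0, 1, 1, 2; Σd² = 22
ρ = 1 − 6Σd² / [n(n²−1)] = 1 − 6×22 / (5×24) = 1 − 132/120 ≈ -0.1000

-0.1000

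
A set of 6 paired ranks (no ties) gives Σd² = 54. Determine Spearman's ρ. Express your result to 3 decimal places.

ρ = 1 − 6Σd² / [n(n²−1)] = 1 − 6×54 / (6×35)
  = 1 − 324/210 = 1 − 1.5429 ≈ -0.543

-0.543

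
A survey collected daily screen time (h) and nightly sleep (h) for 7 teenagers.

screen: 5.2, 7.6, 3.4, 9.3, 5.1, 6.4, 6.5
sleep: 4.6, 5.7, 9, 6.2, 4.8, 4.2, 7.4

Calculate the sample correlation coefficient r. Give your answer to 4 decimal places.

-0.2760

n = 7, Σx = 43.5, Σy = 41.9, Σx² = 292.07, Σy² = 268.53, Σxy = 254.96
nΣxy − ΣxΣy = 1784.72 − 1822.65 = -37.93
nΣx² − (Σx)² = 2044.49 − 1892.25 = 152.24; nΣy² − (Σy)² = 1879.71 − 1755.61 = 124.1
r = -37.93 / √(152.24 × 124.1) = -37.93 / 137.4518 ≈ -0.2760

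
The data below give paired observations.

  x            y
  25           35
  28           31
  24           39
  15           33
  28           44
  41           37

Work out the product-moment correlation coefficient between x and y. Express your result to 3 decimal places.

0.238

n = 6, Σx = 161, Σy = 219, Σx² = 4675, Σy² = 8101, Σxy = 5923
nΣxy − ΣxΣy = 35538 − 35259 = 279
nΣx² − (Σx)² = 28050 − 25921 = 2129; nΣy² − (Σy)² = 48606 − 47961 = 645
r = 279 / √(2129 × 645) = 279 / 1171.8383 ≈ 0.238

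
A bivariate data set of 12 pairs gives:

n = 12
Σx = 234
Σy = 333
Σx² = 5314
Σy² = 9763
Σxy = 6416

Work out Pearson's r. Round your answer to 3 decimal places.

-0.124

r = (nΣxy − ΣxΣy) / √[(nΣx² − (Σx)²)(nΣy² − (Σy)²)]
Numerator: 12×6416 − 234×333 = -930
Denominator: √[(63768 − 54756)(117156 − 110889)] = √[9012 × 6267] = 7515.1982
r = -930 / 7515.1982 ≈ -0.124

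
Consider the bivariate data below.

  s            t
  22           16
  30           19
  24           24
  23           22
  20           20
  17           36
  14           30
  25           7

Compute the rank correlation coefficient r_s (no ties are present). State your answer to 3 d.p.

-0.643

Rank s: 4, 8, 6, 5, 3, 2, 1, 7
Rank t: 2, 3, 6, 5, 4, 8, 7, 1
d = rank(s) − rank(t): 2, 5, 0, 0, -1, -6, -6, 6; Σd² = 138
ρ = 1 − 6Σd² / [n(n²−1)] = 1 − 6×138 / (8×63) = 1 − 828/504 ≈ -0.643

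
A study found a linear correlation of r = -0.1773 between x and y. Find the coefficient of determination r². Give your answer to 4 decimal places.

r² = (-0.1773)² = 0.0314

0.0314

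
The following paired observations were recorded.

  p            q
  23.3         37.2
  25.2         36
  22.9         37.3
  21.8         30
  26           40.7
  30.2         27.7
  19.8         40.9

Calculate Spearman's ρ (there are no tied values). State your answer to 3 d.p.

-0.429

Rank p: 4, 5, 3, 2, 6, 7, 1
Rank q: 4, 3, 5, 2, 6, 1, 7
d = rank(p) − rank(q): 0, 2, -2, 0, 0, 6, -6; Σd² = 80
ρ = 1 − 6Σd² / [n(n²−1)] = 1 − 6×80 / (7×48) = 1 − 480/336 ≈ -0.429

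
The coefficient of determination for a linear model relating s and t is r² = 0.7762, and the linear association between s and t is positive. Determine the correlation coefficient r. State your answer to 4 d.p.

|r| = √0.7762 = 0.8810
The association is positive, so r = 0.8810.

0.8810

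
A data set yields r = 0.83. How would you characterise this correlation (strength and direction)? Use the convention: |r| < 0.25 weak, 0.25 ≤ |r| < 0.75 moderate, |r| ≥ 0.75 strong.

strong positive

r = 0.83 > 0 so the relationship is positive.
|r| = 0.83, which falls in the strong range.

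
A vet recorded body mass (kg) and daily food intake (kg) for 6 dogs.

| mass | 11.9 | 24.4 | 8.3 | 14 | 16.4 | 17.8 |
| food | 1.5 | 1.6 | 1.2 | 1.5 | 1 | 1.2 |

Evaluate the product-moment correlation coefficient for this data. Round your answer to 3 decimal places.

0.291

n = 6, Σx = 92.8, Σy = 8, Σx² = 1587.66, Σy² = 10.94, Σxy = 125.61
nΣxy − ΣxΣy = 753.66 − 742.4 = 11.26
nΣx² − (Σx)² = 9525.96 − 8611.84 = 914.12; nΣy² − (Σy)² = 65.64 − 64 = 1.64
r = 11.26 / √(914.12 × 1.64) = 11.26 / 38.7189 ≈ 0.291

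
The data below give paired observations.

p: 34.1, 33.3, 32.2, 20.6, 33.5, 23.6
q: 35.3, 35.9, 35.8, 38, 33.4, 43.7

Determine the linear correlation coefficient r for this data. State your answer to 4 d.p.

n = 6, Σp = 177.3, Σq = 222.1, Σp² = 5412.11, Σq² = 8285.79, Σpq = 6484.98
nΣpq − ΣpΣq = 38909.88 − 39378.33 = -468.45
nΣp² − (Σp)² = 32472.66 − 31435.29 = 1037.37; nΣq² − (Σq)² = 49714.74 − 49328.41 = 386.33
r = -468.45 / √(1037.37 × 386.33) = -468.45 / 633.0617 ≈ -0.7400

-0.7400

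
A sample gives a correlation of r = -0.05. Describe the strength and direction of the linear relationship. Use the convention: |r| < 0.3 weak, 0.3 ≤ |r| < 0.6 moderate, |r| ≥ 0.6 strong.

weak negative

r = -0.05 < 0 so the relationship is negative.
|r| = 0.05, which falls in the weak range.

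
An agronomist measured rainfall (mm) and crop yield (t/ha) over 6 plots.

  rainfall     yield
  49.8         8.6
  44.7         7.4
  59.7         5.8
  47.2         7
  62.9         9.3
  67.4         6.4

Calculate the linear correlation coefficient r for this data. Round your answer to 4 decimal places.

-0.1310

n = 6, Σx = 331.7, Σy = 44.5, Σx² = 18769.23, Σy² = 338.81, Σxy = 2452.05
nΣxy − ΣxΣy = 14712.3 − 14760.65 = -48.35
nΣx² − (Σx)² = 112615.38 − 110024.89 = 2590.49; nΣy² − (Σy)² = 2032.86 − 1980.25 = 52.61
r = -48.35 / √(2590.49 × 52.61) = -48.35 / 369.1689 ≈ -0.1310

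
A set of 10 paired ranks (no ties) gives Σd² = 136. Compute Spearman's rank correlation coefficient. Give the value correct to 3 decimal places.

ρ = 1 − 6Σd² / [n(n²−1)] = 1 − 6×136 / (10×99)
  = 1 − 816/990 = 1 − 0.8242 ≈ 0.176

0.176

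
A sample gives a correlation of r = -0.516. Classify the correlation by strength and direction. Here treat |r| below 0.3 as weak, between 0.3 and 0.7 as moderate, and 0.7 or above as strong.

moderate negative

r = -0.516 < 0 so the relationship is negative.
|r| = 0.516, which falls in the moderate range.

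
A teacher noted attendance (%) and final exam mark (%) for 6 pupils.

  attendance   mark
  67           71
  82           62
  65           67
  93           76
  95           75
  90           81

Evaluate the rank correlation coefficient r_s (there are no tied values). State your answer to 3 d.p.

Rank attendance: 2, 3, 1, 5, 6, 4
Rank mark: 3, 1, 2, 5, 4, 6
d = rank(attendance) − rank(mark): -1, 2, -1, 0, 2, -2; Σd² = 14
ρ = 1 − 6Σd² / [n(n²−1)] = 1 − 6×14 / (6×35) = 1 − 84/210 ≈ 0.600

0.600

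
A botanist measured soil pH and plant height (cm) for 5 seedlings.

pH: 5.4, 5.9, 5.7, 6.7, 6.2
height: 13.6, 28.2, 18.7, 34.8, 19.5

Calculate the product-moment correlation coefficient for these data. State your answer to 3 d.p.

n = 5, Σx = 29.9, Σy = 114.8, Σx² = 179.79, Σy² = 2921.18, Σxy = 700.47
nΣxy − ΣxΣy = 3502.35 − 3432.52 = 69.83
nΣx² − (Σx)² = 898.95 − 894.01 = 4.94; nΣy² − (Σy)² = 14605.9 − 13179.04 = 1426.86
r = 69.83 / √(4.94 × 1426.86) = 69.83 / 83.9565 ≈ 0.832

0.832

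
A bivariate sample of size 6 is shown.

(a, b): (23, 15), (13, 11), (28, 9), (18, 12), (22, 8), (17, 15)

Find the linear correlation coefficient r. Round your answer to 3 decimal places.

n = 6, Σa = 121, Σb = 70, Σa² = 2579, Σb² = 860, Σab = 1387
nΣab − ΣaΣb = 8322 − 8470 = -148
nΣa² − (Σa)² = 15474 − 14641 = 833; nΣb² − (Σb)² = 5160 − 4900 = 260
r = -148 / √(833 × 260) = -148 / 465.3816 ≈ -0.318

-0.318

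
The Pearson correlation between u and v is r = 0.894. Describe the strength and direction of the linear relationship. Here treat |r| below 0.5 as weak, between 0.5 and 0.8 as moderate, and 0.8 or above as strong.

r = 0.894 > 0 so the relationship is positive.
|r| = 0.894, which falls in the strong range.

strong positive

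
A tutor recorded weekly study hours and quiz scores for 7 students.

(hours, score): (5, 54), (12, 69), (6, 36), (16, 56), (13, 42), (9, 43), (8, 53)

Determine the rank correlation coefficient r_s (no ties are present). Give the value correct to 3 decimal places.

Rank hours: 1, 5, 2, 7, 6, 4, 3
Rank score: 5, 7, 1, 6, 2, 3, 4
d = rank(hours) − rank(score): -4, -2, 1, 1, 4, 1, -1; Σd² = 40
ρ = 1 − 6Σd² / [n(n²−1)] = 1 − 6×40 / (7×48) = 1 − 240/336 ≈ 0.286

0.286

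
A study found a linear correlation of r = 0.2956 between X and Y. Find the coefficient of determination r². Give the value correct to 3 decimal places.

r² = (0.2956)² = 0.087

0.087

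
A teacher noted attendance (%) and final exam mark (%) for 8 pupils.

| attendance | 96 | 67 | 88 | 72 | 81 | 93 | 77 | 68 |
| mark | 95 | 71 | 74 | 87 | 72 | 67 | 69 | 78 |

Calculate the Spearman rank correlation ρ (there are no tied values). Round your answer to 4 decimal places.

0.0714

Rank attendance: 8, 1, 6, 3, 5, 7, 4, 2
Rank mark: 8, 3, 5, 7, 4, 1, 2, 6
d = rank(attendance) − rank(mark): 0, -2, 1, -4, 1, 6, 2, -4; Σd² = 78
ρ = 1 − 6Σd² / [n(n²−1)] = 1 − 6×78 / (8×63) = 1 − 468/504 ≈ 0.0714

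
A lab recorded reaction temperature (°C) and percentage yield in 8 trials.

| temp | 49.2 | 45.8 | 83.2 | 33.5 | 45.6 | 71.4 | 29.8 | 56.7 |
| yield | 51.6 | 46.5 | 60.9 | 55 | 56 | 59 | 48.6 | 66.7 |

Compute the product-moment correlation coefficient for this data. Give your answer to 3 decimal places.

0.610

n = 8, Σx = 415.2, Σy = 444.3, Σx² = 23843.02, Σy² = 24986.47, Σxy = 23574.17
nΣxy − ΣxΣy = 188593.36 − 184473.36 = 4120
nΣx² − (Σx)² = 190744.16 − 172391.04 = 18353.12; nΣy² − (Σy)² = 199891.76 − 197402.49 = 2489.27
r = 4120 / √(18353.12 × 2489.27) = 4120 / 6759.1324 ≈ 0.610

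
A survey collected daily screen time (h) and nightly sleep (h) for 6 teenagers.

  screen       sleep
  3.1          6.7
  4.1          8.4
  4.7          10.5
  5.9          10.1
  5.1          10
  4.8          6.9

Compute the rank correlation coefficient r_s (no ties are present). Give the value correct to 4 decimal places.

Rank screen: 1, 2, 3, 6, 5, 4
Rank sleep: 1, 3, 6, 5, 4, 2
d = rank(screen) − rank(sleep): 0, -1, -3, 1, 1, 2; Σd² = 16
ρ = 1 − 6Σd² / [n(n²−1)] = 1 − 6×16 / (6×35) = 1 − 96/210 ≈ 0.5429

0.5429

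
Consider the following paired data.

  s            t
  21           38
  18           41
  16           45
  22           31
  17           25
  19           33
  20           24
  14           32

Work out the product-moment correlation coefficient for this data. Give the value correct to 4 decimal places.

-0.1807

n = 8, Σs = 147, Σt = 269, Σs² = 2751, Σt² = 9425, Σst = 4918
nΣst − ΣsΣt = 39344 − 39543 = -199
nΣs² − (Σs)² = 22008 − 21609 = 399; nΣt² − (Σt)² = 75400 − 72361 = 3039
r = -199 / √(399 × 3039) = -199 / 1101.1635 ≈ -0.1807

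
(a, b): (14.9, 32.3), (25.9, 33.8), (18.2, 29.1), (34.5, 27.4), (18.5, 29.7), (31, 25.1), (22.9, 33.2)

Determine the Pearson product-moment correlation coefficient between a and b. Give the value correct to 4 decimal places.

-0.5194

n = 7, Σa = 165.9, Σb = 210.6, Σa² = 4241.97, Σb² = 6397.64, Σab = 4919.44
nΣab − ΣaΣb = 34436.08 − 34938.54 = -502.46
nΣa² − (Σa)² = 29693.79 − 27522.81 = 2170.98; nΣb² − (Σb)² = 44783.48 − 44352.36 = 431.12
r = -502.46 / √(2170.98 × 431.12) = -502.46 / 967.4466 ≈ -0.5194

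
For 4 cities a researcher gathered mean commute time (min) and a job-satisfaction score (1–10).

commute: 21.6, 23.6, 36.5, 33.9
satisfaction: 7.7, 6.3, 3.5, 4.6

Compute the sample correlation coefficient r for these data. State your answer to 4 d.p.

-0.9734

n = 4, Σx = 115.6, Σy = 22.1, Σx² = 3504.98, Σy² = 132.39, Σxy = 598.69
nΣxy − ΣxΣy = 2394.76 − 2554.76 = -160
nΣx² − (Σx)² = 14019.92 − 13363.36 = 656.56; nΣy² − (Σy)² = 529.56 − 488.41 = 41.15
r = -160 / √(656.56 × 41.15) = -160 / 164.3698 ≈ -0.9734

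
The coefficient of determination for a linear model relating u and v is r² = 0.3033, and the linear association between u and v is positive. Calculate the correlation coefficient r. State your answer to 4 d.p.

|r| = √0.3033 = 0.5507
The association is positive, so r = 0.5507.

0.5507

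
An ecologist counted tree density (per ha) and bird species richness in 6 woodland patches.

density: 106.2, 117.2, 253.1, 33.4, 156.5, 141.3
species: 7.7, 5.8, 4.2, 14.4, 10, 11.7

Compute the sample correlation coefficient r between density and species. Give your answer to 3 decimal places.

-0.717

n = 6, Σx = 807.7, Σy = 53.8, Σx² = 134647.39, Σy² = 554.82, Σxy = 6259.69
nΣxy − ΣxΣy = 37558.14 − 43454.26 = -5896.12
nΣx² − (Σx)² = 807884.34 − 652379.29 = 155505.05; nΣy² − (Σy)² = 3328.92 − 2894.44 = 434.48
r = -5896.12 / √(155505.05 × 434.48) = -5896.12 / 8219.7223 ≈ -0.717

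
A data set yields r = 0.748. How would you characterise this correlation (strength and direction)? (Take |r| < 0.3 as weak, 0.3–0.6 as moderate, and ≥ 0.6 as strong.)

strong positive

r = 0.748 > 0 so the relationship is positive.
|r| = 0.748, which falls in the strong range.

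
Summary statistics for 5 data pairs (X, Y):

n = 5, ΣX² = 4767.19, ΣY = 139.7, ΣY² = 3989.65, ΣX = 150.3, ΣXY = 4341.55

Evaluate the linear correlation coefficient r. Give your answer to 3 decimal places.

r = (nΣXY − ΣXΣY) / √[(nΣX² − (ΣX)²)(nΣY² − (ΣY)²)]
Numerator: 5×4341.55 − 150.3×139.7 = 710.84
Denominator: √[(23835.95 − 22590.09)(19948.25 − 19516.09)] = √[1245.86 × 432.16] = 733.7649
r = 710.84 / 733.7649 ≈ 0.969

0.969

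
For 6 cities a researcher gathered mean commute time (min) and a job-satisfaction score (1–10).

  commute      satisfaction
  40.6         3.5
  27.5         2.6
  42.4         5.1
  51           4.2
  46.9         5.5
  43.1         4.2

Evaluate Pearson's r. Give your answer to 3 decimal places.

0.735

n = 6, Σx = 251.5, Σy = 25.1, Σx² = 10860.59, Σy² = 110.55, Σxy = 1083.01
nΣxy − ΣxΣy = 6498.06 − 6312.65 = 185.41
nΣx² − (Σx)² = 65163.54 − 63252.25 = 1911.29; nΣy² − (Σy)² = 663.3 − 630.01 = 33.29
r = 185.41 / √(1911.29 × 33.29) = 185.41 / 252.2436 ≈ 0.735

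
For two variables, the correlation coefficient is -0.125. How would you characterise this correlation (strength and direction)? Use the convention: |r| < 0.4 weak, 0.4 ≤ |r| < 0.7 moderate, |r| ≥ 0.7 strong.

weak negative

r = -0.125 < 0 so the relationship is negative.
|r| = 0.125, which falls in the weak range.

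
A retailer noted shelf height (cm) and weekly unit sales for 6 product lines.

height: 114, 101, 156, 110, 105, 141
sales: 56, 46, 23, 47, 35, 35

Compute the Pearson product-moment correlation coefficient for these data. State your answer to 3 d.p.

-0.716

n = 6, Σx = 727, Σy = 242, Σx² = 90539, Σy² = 10440, Σxy = 28398
nΣxy − ΣxΣy = 170388 − 175934 = -5546
nΣx² − (Σx)² = 543234 − 528529 = 14705; nΣy² − (Σy)² = 62640 − 58564 = 4076
r = -5546 / √(14705 × 4076) = -5546 / 7741.9365 ≈ -0.716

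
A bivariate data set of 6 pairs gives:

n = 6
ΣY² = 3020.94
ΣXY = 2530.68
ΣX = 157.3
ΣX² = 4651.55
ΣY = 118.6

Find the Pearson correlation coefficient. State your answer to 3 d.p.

r = (nΣXY − ΣXΣY) / √[(nΣX² − (ΣX)²)(nΣY² − (ΣY)²)]
Numerator: 6×2530.68 − 157.3×118.6 = -3471.7
Denominator: √[(27909.3 − 24743.29)(18125.64 − 14065.96)] = √[3166.01 × 4059.68] = 3585.1063
r = -3471.7 / 3585.1063 ≈ -0.968

-0.968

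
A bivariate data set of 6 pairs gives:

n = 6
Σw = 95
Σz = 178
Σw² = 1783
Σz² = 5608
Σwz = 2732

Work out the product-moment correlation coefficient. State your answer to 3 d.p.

-0.286

r = (nΣwz − ΣwΣz) / √[(nΣw² − (Σw)²)(nΣz² − (Σz)²)]
Numerator: 6×2732 − 95×178 = -518
Denominator: √[(10698 − 9025)(33648 − 31684)] = √[1673 × 1964] = 1812.6699
r = -518 / 1812.6699 ≈ -0.286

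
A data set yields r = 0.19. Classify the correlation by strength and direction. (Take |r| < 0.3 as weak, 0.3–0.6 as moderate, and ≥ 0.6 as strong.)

weak positive

r = 0.19 > 0 so the relationship is positive.
|r| = 0.19, which falls in the weak range.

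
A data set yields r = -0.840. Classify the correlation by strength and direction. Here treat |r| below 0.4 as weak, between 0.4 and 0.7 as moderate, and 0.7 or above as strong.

r = -0.840 < 0 so the relationship is negative.
|r| = 0.840, which falls in the strong range.

strong negative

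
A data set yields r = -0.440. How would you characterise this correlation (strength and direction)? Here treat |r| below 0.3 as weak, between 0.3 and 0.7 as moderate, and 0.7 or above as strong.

moderate negative

r = -0.440 < 0 so the relationship is negative.
|r| = 0.440, which falls in the moderate range.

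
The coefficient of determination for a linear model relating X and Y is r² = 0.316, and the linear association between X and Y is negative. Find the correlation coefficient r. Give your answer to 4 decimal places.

|r| = √0.316 = 0.5621
The association is negative, so r = −0.5621.

-0.5621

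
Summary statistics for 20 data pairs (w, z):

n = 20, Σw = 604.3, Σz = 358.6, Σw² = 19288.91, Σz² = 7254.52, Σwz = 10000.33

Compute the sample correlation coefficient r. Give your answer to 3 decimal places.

-0.906

r = (nΣwz − ΣwΣz) / √[(nΣw² − (Σw)²)(nΣz² − (Σz)²)]
Numerator: 20×10000.33 − 604.3×358.6 = -16695.38
Denominator: √[(385778.2 − 365178.49)(145090.4 − 128593.96)] = √[20599.71 × 16496.44] = 18434.2583
r = -16695.38 / 18434.2583 ≈ -0.906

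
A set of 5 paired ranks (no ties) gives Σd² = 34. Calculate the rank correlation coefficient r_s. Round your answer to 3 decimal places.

-0.700

ρ = 1 − 6Σd² / [n(n²−1)] = 1 − 6×34 / (5×24)
  = 1 − 204/120 = 1 − 1.7000 ≈ -0.700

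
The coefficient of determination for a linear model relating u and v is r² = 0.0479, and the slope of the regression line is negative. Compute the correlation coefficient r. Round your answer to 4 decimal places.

|r| = √0.0479 = 0.2189
The association is negative, so r = −0.2189.

-0.2189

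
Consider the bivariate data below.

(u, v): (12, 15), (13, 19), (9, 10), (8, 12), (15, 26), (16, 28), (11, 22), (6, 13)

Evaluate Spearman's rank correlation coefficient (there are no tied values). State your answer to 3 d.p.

0.833

Rank u: 5, 6, 3, 2, 7, 8, 4, 1
Rank v: 4, 5, 1, 2, 7, 8, 6, 3
d = rank(u) − rank(v): 1, 1, 2, 0, 0, 0, -2, -2; Σd² = 14
ρ = 1 − 6Σd² / [n(n²−1)] = 1 − 6×14 / (8×63) = 1 − 84/504 ≈ 0.833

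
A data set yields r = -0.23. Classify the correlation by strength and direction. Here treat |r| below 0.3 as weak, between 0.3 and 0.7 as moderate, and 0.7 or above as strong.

r = -0.23 < 0 so the relationship is negative.
|r| = 0.23, which falls in the weak range.

weak negative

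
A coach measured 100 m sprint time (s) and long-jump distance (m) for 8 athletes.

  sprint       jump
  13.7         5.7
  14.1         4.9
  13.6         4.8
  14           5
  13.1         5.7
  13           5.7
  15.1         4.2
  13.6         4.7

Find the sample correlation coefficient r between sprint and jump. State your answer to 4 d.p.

-0.8041

n = 8, Σx = 110.2, Σy = 40.7, Σx² = 1521.04, Σy² = 209.25, Σxy = 558.57
nΣxy − ΣxΣy = 4468.56 − 4485.14 = -16.58
nΣx² − (Σx)² = 12168.32 − 12144.04 = 24.28; nΣy² − (Σy)² = 1674 − 1656.49 = 17.51
r = -16.58 / √(24.28 × 17.51) = -16.58 / 20.6190 ≈ -0.8041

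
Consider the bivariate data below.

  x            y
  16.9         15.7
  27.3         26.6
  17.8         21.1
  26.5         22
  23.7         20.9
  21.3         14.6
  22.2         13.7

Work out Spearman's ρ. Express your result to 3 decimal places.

Rank x: 1, 7, 2, 6, 5, 3, 4
Rank y: 3, 7, 5, 6, 4, 2, 1
d = rank(x) − rank(y): -2, 0, -3, 0, 1, 1, 3; Σd² = 24
ρ = 1 − 6Σd² / [n(n²−1)] = 1 − 6×24 / (7×48) = 1 − 144/336 ≈ 0.571

0.571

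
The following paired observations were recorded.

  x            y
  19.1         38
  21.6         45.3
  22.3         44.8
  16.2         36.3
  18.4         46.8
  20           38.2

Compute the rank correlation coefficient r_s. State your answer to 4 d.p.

Rank x: 3, 5, 6, 1, 2, 4
Rank y: 2, 5, 4, 1, 6, 3
d = rank(x) − rank(y): 1, 0, 2, 0, -4, 1; Σd² = 22
ρ = 1 − 6Σd² / [n(n²−1)] = 1 − 6×22 / (6×35) = 1 − 132/210 ≈ 0.3714

0.3714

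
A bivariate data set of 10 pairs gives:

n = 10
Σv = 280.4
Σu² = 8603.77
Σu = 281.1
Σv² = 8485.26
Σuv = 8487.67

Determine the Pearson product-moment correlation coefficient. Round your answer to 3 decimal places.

0.916

r = (nΣuv − ΣuΣv) / √[(nΣu² − (Σu)²)(nΣv² − (Σv)²)]
Numerator: 10×8487.67 − 281.1×280.4 = 6056.26
Denominator: √[(86037.7 − 79017.21)(84852.6 − 78624.16)] = √[7020.49 × 6228.44] = 6612.6168
r = 6056.26 / 6612.6168 ≈ 0.916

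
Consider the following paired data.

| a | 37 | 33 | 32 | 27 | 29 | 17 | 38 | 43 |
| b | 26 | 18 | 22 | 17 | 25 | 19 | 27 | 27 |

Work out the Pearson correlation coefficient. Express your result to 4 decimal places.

0.6980

n = 8, Σa = 256, Σb = 181, Σa² = 8634, Σb² = 4217, Σab = 5954
nΣab − ΣaΣb = 47632 − 46336 = 1296
nΣa² − (Σa)² = 69072 − 65536 = 3536; nΣb² − (Σb)² = 33736 − 32761 = 975
r = 1296 / √(3536 × 975) = 1296 / 1856.7714 ≈ 0.6980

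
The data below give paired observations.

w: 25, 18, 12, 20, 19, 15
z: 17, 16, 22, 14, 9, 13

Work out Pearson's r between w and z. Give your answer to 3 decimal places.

-0.312

n = 6, Σw = 109, Σz = 91, Σw² = 2079, Σz² = 1475, Σwz = 1623
nΣwz − ΣwΣz = 9738 − 9919 = -181
nΣw² − (Σw)² = 12474 − 11881 = 593; nΣz² − (Σz)² = 8850 − 8281 = 569
r = -181 / √(593 × 569) = -181 / 580.8761 ≈ -0.312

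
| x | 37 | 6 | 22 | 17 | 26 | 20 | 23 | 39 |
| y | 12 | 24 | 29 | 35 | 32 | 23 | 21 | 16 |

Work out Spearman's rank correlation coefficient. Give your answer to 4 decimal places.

-0.5952

Rank x: 7, 1, 4, 2, 6, 3, 5, 8
Rank y: 1, 5, 6, 8, 7, 4, 3, 2
d = rank(x) − rank(y): 6, -4, -2, -6, -1, -1, 2, 6; Σd² = 134
ρ = 1 − 6Σd² / [n(n²−1)] = 1 − 6×134 / (8×63) = 1 − 804/504 ≈ -0.5952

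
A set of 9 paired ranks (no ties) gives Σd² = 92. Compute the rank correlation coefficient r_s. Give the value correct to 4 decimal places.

0.2333

ρ = 1 − 6Σd² / [n(n²−1)] = 1 − 6×92 / (9×80)
  = 1 − 552/720 = 1 − 0.76667 ≈ 0.2333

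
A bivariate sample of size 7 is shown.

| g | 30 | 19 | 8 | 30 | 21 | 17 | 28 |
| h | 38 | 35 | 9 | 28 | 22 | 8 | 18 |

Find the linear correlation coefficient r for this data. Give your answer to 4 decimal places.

n = 7, Σg = 153, Σh = 158, Σg² = 3739, Σh² = 4406, Σgh = 3819
nΣgh − ΣgΣh = 26733 − 24174 = 2559
nΣg² − (Σg)² = 26173 − 23409 = 2764; nΣh² − (Σh)² = 30842 − 24964 = 5878
r = 2559 / √(2764 × 5878) = 2559 / 4030.7310 ≈ 0.6349

0.6349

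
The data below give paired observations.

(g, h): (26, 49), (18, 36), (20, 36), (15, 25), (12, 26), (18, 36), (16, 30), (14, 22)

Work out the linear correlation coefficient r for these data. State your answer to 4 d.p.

0.9487

n = 8, Σg = 139, Σh = 260, Σg² = 2545, Σh² = 8974, Σgh = 4765
nΣgh − ΣgΣh = 38120 − 36140 = 1980
nΣg² − (Σg)² = 20360 − 19321 = 1039; nΣh² − (Σh)² = 71792 − 67600 = 4192
r = 1980 / √(1039 × 4192) = 1980 / 2086.9806 ≈ 0.9487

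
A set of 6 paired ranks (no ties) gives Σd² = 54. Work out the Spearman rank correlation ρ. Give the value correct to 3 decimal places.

-0.543

ρ = 1 − 6Σd² / [n(n²−1)] = 1 − 6×54 / (6×35)
  = 1 − 324/210 = 1 − 1.5429 ≈ -0.543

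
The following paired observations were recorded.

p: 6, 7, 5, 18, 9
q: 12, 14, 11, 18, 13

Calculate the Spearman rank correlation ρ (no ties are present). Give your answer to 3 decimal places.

Rank p: 2, 3, 1, 5, 4
Rank q: 2, 4, 1, 5, 3
d = rank(p) − rank(q): 0, -1, 0, 0, 1; Σd² = 2
ρ = 1 − 6Σd² / [n(n²−1)] = 1 − 6×2 / (5×24) = 1 − 12/120 ≈ 0.900

0.900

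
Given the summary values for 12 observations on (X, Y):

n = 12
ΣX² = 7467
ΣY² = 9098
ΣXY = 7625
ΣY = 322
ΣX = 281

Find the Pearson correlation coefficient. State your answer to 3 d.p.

0.133

r = (nΣXY − ΣXΣY) / √[(nΣX² − (ΣX)²)(nΣY² − (ΣY)²)]
Numerator: 12×7625 − 281×322 = 1018
Denominator: √[(89604 − 78961)(109176 − 103684)] = √[10643 × 5492] = 7645.3487
r = 1018 / 7645.3487 ≈ 0.133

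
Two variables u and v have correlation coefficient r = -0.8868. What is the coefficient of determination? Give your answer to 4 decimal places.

r² = (-0.8868)² = 0.7864

0.7864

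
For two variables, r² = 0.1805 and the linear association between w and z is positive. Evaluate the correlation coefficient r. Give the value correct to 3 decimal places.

|r| = √0.1805 = 0.425
The association is positive, so r = 0.425.

0.425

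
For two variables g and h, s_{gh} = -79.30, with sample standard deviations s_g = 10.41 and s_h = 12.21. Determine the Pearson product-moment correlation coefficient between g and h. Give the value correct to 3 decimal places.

r = Cov(g,h) / (s_g · s_h) = -79.30 / (10.41 × 12.21)
  = -79.30 / 127.1061 ≈ -0.624

-0.624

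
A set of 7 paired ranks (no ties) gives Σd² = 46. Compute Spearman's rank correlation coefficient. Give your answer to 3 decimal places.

0.179

ρ = 1 − 6Σd² / [n(n²−1)] = 1 − 6×46 / (7×48)
  = 1 − 276/336 = 1 − 0.8214 ≈ 0.179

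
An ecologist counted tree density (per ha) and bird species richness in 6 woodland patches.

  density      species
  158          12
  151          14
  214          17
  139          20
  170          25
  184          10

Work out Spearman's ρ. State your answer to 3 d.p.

Rank density: 3, 2, 6, 1, 4, 5
Rank species: 2, 3, 4, 5, 6, 1
d = rank(density) − rank(species): 1, -1, 2, -4, -2, 4; Σd² = 42
ρ = 1 − 6Σd² / [n(n²−1)] = 1 − 6×42 / (6×35) = 1 − 252/210 ≈ -0.200

-0.200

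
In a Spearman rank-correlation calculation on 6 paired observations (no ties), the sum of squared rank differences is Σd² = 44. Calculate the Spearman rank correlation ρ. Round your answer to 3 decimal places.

ρ = 1 − 6Σd² / [n(n²−1)] = 1 − 6×44 / (6×35)
  = 1 − 264/210 = 1 − 1.2571 ≈ -0.257

-0.257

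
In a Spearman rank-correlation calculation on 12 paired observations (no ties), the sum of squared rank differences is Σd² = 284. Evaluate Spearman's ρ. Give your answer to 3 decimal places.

0.007

ρ = 1 − 6Σd² / [n(n²−1)] = 1 − 6×284 / (12×143)
  = 1 − 1704/1716 = 1 − 0.9930 ≈ 0.007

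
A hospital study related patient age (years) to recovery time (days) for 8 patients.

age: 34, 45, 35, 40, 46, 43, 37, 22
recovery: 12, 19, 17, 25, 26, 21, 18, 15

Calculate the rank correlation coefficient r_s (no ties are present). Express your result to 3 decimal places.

0.881

Rank age: 2, 7, 3, 5, 8, 6, 4, 1
Rank recovery: 1, 5, 3, 7, 8, 6, 4, 2
d = rank(age) − rank(recovery): 1, 2, 0, -2, 0, 0, 0, -1; Σd² = 10
ρ = 1 − 6Σd² / [n(n²−1)] = 1 − 6×10 / (8×63) = 1 − 60/504 ≈ 0.881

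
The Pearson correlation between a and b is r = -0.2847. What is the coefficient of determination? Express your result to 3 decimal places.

r² = (-0.2847)² = 0.081

0.081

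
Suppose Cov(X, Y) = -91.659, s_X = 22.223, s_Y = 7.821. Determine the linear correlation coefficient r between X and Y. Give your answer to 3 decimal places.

-0.527

r = Cov(X,Y) / (s_X · s_Y) = -91.659 / (22.223 × 7.821)
  = -91.659 / 173.8061 ≈ -0.527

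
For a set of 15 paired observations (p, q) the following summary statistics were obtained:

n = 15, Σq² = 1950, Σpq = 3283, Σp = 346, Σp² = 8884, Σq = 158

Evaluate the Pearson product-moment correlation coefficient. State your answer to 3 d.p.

r = (nΣpq − ΣpΣq) / √[(nΣp² − (Σp)²)(nΣq² − (Σq)²)]
Numerator: 15×3283 − 346×158 = -5423
Denominator: √[(133260 − 119716)(29250 − 24964)] = √[13544 × 4286] = 7619.0278
r = -5423 / 7619.0278 ≈ -0.712

-0.712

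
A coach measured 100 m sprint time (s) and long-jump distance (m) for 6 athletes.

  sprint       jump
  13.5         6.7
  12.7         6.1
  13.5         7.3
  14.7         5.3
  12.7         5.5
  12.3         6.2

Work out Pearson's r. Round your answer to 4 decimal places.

-0.1452

n = 6, Σx = 79.4, Σy = 37.1, Σx² = 1054.46, Σy² = 232.17, Σxy = 490.49
nΣxy − ΣxΣy = 2942.94 − 2945.74 = -2.8
nΣx² − (Σx)² = 6326.76 − 6304.36 = 22.4; nΣy² − (Σy)² = 1393.02 − 1376.41 = 16.61
r = -2.8 / √(22.4 × 16.61) = -2.8 / 19.2890 ≈ -0.1452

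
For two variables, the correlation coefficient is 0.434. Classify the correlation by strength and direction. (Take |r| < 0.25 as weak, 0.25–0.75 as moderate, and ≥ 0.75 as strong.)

r = 0.434 > 0 so the relationship is positive.
|r| = 0.434, which falls in the moderate range.

moderate positive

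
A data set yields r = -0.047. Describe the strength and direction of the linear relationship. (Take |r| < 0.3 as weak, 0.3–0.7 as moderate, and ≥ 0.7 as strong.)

r = -0.047 < 0 so the relationship is negative.
|r| = 0.047, which falls in the weak range.

weak negative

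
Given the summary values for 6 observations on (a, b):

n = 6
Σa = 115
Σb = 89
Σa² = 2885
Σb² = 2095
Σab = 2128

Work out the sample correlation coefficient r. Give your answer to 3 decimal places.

0.581

r = (nΣab − ΣaΣb) / √[(nΣa² − (Σa)²)(nΣb² − (Σb)²)]
Numerator: 6×2128 − 115×89 = 2533
Denominator: √[(17310 − 13225)(12570 − 7921)] = √[4085 × 4649] = 4357.8854
r = 2533 / 4357.8854 ≈ 0.581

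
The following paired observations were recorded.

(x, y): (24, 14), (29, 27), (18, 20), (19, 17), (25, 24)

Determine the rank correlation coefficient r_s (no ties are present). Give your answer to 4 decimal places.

0.6000

Rank x: 3, 5, 1, 2, 4
Rank y: 1, 5, 3, 2, 4
d = rank(x) − rank(y): 2, 0, -2, 0, 0; Σd² = 8
ρ = 1 − 6Σd² / [n(n²−1)] = 1 − 6×8 / (5×24) = 1 − 48/120 ≈ 0.6000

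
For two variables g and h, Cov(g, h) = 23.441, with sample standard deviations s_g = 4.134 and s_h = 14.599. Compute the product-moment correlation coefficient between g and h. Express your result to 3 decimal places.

0.388

r = Cov(g,h) / (s_g · s_h) = 23.441 / (4.134 × 14.599)
  = 23.441 / 60.3523 ≈ 0.388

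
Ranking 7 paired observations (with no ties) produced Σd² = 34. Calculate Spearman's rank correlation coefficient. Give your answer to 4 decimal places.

0.3929

ρ = 1 − 6Σd² / [n(n²−1)] = 1 − 6×34 / (7×48)
  = 1 − 204/336 = 1 − 0.60714 ≈ 0.3929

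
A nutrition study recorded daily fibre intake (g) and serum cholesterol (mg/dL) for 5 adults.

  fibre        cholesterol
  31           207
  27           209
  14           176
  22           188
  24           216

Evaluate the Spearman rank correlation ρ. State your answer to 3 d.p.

0.600

Rank fibre: 5, 4, 1, 2, 3
Rank cholesterol: 3, 4, 1, 2, 5
d = rank(fibre) − rank(cholesterol): 2, 0, 0, 0, -2; Σd² = 8
ρ = 1 − 6Σd² / [n(n²−1)] = 1 − 6×8 / (5×24) = 1 − 48/120 ≈ 0.600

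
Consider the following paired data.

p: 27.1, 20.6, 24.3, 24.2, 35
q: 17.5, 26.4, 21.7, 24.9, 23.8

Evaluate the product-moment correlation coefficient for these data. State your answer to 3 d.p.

-0.244

n = 5, Σp = 131.2, Σq = 114.3, Σp² = 3559.9, Σq² = 2660.55, Σpq = 2980.98
nΣpq − ΣpΣq = 14904.9 − 14996.16 = -91.26
nΣp² − (Σp)² = 17799.5 − 17213.44 = 586.06; nΣq² − (Σq)² = 13302.75 − 13064.49 = 238.26
r = -91.26 / √(586.06 × 238.26) = -91.26 / 373.6772 ≈ -0.244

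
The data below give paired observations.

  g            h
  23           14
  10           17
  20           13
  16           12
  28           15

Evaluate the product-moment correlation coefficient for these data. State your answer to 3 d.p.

n = 5, Σg = 97, Σh = 71, Σg² = 2069, Σh² = 1023, Σgh = 1364
nΣgh − ΣgΣh = 6820 − 6887 = -67
nΣg² − (Σg)² = 10345 − 9409 = 936; nΣh² − (Σh)² = 5115 − 5041 = 74
r = -67 / √(936 × 74) = -67 / 263.1805 ≈ -0.255

-0.255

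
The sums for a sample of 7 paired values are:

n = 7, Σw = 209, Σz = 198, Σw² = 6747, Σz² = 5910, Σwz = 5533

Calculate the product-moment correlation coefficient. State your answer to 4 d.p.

-0.9563

r = (nΣwz − ΣwΣz) / √[(nΣw² − (Σw)²)(nΣz² − (Σz)²)]
Numerator: 7×5533 − 209×198 = -2651
Denominator: √[(47229 − 43681)(41370 − 39204)] = √[3548 × 2166] = 2772.1775
r = -2651 / 2772.1775 ≈ -0.9563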